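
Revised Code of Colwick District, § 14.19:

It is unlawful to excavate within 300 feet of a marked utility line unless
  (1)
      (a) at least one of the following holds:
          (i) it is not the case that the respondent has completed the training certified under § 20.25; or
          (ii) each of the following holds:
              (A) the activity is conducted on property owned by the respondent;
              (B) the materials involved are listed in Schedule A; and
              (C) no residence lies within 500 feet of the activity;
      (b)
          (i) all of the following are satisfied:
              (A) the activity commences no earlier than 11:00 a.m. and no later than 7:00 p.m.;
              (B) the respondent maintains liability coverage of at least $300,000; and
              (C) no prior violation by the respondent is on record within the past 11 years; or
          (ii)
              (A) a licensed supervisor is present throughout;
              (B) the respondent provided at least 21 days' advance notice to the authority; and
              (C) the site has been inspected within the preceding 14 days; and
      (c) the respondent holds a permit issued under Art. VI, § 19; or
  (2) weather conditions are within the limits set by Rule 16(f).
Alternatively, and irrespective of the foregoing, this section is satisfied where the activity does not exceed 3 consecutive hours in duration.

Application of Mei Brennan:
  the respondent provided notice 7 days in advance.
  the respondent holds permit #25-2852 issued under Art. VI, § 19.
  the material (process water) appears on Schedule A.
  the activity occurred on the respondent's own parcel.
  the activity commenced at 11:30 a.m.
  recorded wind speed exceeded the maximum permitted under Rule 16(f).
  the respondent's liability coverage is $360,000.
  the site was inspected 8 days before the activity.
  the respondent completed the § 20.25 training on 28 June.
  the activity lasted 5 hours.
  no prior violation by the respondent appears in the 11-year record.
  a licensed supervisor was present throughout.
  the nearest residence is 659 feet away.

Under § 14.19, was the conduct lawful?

(i) not (training certified) — not met.
(A) own property — met.
(B) Schedule A material — holds.
(C) no residence in 500 ft — holds.
(ii) = T AND T AND T = true.
(a) = F OR T = true.
(A) start within hours — satisfied.
(B) coverage ≥ $300,000 — satisfied.
(C) no prior violation — holds.
So (i) is satisfied (T AND T AND T).
(A) supervisor present — satisfied.
(B) ≥21 days' notice — not met.
(C) site inspected — met.
(ii) = T AND F AND T = false.
(b): T OR F → true.
(c) holds permit — holds.
(1): T AND T AND T → true.
(2) weather ok — not met.
So Overall is satisfied (T OR F).
Exception (≤ 3 hrs duration) — not satisfied.
Result: main true OR exception false → true.

Yes — lawful.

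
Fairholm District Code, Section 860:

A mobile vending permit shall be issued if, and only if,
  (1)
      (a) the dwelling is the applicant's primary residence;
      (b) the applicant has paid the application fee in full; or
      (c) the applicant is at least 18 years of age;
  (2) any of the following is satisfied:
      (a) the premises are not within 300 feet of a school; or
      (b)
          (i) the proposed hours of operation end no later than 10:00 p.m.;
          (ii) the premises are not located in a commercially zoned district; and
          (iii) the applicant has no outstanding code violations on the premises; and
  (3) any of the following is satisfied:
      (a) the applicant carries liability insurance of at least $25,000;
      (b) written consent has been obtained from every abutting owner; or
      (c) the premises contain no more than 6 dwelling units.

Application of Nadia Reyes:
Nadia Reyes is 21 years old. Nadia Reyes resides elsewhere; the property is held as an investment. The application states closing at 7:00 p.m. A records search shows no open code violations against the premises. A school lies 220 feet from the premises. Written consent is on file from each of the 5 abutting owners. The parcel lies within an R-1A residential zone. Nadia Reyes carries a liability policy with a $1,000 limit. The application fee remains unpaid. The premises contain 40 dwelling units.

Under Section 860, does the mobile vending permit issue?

(a) primary residence — not met.
(b) fee paid — fails.
(c) age ≥ 18 — met.
(1) = F OR F OR T = true.
(a) ≥300 ft from school — not met.
(i) closes by 10 p.m. — satisfied.
(ii) not (commercially zoned) — satisfied.
(iii) no code violations — met.
So (b) is satisfied (T AND T AND T).
(2): F OR T → true.
(a) insurance ≥ $25,000 — not met.
(b) all abutters consent — satisfied.
(c) ≤ 6 units — not met.
(3) = F OR T OR F = true.
Overall: T AND T AND T → true.

Yes — granted.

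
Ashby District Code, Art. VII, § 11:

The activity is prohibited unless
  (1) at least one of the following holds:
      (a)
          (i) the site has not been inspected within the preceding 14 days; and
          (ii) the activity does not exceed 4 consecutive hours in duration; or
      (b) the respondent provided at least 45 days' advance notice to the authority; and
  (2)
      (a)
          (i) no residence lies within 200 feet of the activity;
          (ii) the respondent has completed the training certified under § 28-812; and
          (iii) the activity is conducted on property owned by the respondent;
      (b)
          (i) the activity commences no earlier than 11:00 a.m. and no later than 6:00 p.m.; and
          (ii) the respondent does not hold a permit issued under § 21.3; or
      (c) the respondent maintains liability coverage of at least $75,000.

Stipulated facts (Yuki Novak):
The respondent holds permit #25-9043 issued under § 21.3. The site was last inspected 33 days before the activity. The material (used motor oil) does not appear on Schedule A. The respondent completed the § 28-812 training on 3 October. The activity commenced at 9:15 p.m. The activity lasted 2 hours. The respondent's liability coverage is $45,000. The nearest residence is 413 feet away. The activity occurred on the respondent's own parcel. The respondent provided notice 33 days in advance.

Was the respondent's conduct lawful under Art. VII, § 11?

(i) not (site inspected) — holds.
(ii) ≤ 4 hrs duration — satisfied.
(a): T AND T → true.
(b) ≥45 days' notice — not met.
(1): T OR F → true.
(i) no residence in 200 ft — satisfied.
(ii) training certified — met.
(iii) own property — met.
So (a) is satisfied (T AND T AND T).
(i) start within hours — not satisfied.
(ii) not (holds permit) — fails.
(b) = F AND F = false.
(c) coverage ≥ $75,000 — fails.
So (2) is satisfied (T OR F OR F).
Overall = T AND T = true.

Yes — lawful.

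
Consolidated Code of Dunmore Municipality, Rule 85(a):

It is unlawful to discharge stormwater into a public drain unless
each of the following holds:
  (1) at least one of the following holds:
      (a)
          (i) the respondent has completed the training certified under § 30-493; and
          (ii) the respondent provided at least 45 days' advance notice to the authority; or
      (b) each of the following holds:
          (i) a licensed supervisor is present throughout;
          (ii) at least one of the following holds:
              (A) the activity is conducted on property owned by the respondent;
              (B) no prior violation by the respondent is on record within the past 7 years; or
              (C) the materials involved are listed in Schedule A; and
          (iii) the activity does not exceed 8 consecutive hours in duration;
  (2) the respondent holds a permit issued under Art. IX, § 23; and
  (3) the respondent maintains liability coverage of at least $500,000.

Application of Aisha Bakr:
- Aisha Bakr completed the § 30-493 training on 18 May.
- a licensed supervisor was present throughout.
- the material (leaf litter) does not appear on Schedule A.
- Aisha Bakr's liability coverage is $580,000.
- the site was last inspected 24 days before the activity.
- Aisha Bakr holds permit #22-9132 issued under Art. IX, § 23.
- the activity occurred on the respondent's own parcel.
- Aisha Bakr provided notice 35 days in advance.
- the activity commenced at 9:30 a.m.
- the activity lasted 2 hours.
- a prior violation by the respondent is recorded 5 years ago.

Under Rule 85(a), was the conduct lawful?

Yes — lawful.

(i) training certified — met.
(ii) ≥45 days' notice — not satisfied.
(a): T AND F → false.
(i) supervisor present — satisfied.
(A) own property — holds.
(B) no prior violation — fails.
(C) Schedule A material — not satisfied.
(ii): T OR F OR F → true.
(iii) ≤ 8 hrs duration — satisfied.
(b) = T AND T AND T = true.
(1): F OR T → true.
(2) holds permit — met.
(3) coverage ≥ $500,000 — met.
So Overall is satisfied (T AND T AND T).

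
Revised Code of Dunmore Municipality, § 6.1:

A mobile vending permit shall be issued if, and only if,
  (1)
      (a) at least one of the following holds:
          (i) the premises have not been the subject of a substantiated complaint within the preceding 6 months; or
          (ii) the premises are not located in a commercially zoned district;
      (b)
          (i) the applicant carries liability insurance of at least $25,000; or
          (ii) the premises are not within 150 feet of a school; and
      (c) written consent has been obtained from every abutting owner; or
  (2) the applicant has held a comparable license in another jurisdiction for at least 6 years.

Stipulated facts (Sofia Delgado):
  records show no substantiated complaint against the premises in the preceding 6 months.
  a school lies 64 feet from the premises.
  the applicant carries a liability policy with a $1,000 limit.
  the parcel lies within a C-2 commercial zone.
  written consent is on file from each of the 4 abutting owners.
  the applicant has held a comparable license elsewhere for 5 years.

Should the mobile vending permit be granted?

No — denied.

(i) no complaint in 6 mo. — met.
(ii) not (commercially zoned) — fails.
(a): T OR F → true.
(i) insurance ≥ $25,000 — not satisfied.
(ii) ≥150 ft from school — fails.
So (b) is not satisfied (F OR F).
(c) all abutters consent — holds.
(1) = T AND F AND T = false.
(2) prior license ≥ 6 yr — fails.
Overall: F OR F → false.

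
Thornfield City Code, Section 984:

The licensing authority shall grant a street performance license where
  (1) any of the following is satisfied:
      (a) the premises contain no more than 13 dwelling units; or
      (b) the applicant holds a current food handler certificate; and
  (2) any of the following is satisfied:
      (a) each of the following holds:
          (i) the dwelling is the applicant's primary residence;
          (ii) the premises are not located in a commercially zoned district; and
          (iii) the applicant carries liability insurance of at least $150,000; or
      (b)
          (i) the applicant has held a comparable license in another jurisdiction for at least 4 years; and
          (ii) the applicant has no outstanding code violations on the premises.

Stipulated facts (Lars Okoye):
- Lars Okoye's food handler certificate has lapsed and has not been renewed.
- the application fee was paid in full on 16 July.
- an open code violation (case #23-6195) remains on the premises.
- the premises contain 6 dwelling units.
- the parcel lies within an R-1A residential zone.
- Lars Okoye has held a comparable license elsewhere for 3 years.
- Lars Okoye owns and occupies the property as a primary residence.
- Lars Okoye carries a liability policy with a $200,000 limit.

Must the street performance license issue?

(a) ≤ 13 units — satisfied.
(b) food handler cert. — fails.
(1) = T OR F = true.
(i) primary residence — satisfied.
(ii) not (commercially zoned) — met.
(iii) insurance ≥ $150,000 — holds.
So (a) is satisfied (T AND T AND T).
(i) prior license ≥ 4 yr — not met.
(ii) no code violations — not met.
So (b) is not satisfied (F AND F).
(2): T OR F → true.
So Overall is satisfied (T AND T).

Yes — granted.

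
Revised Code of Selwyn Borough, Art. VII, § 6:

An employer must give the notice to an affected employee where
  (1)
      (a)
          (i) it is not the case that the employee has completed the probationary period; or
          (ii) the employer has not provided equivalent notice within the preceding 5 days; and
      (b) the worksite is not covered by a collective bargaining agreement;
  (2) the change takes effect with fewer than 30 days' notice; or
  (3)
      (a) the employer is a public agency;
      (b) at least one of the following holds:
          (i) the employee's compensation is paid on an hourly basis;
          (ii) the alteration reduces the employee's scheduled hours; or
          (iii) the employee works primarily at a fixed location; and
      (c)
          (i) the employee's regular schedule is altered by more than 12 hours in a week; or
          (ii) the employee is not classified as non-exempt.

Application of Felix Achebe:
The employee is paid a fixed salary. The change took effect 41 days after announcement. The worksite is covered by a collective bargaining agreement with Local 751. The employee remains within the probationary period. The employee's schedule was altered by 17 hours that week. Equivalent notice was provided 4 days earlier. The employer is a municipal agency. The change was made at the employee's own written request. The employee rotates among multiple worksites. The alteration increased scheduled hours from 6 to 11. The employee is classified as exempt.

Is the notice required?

No — not required.

(i) not (past probation) — holds.
(ii) no recent notice — fails.
So (a) is satisfied (T OR F).
(b) no CBA — not met.
So (1) is not satisfied (T AND F).
(2) < 30 days' notice — fails.
(a) public agency — holds.
(i) hourly-paid — fails.
(ii) hours reduced — not satisfied.
(iii) fixed location — not satisfied.
So (b) is not satisfied (F OR F OR F).
(i) schedule shift > 12h — satisfied.
(ii) not (non-exempt) — satisfied.
(c): T OR T → true.
(3): T AND F AND T → false.
So Overall is not satisfied (F OR F OR F).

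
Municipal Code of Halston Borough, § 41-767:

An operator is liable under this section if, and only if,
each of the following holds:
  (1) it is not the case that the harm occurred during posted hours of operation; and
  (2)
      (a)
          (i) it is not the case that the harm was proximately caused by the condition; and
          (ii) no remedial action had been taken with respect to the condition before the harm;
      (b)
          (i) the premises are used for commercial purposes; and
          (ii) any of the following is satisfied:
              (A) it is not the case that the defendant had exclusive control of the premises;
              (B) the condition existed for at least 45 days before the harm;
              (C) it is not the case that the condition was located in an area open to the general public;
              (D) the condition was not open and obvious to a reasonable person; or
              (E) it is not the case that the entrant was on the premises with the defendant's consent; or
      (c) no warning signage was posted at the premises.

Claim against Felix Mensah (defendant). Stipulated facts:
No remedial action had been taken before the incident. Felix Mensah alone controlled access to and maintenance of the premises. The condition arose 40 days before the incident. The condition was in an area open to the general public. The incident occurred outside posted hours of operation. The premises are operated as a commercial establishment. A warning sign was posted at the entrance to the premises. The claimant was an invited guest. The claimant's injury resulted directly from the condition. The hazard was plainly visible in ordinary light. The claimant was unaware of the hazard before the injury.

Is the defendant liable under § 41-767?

(1) not (during posted hours) — met.
(i) not (proximate cause) — fails.
(ii) no remedial action — met.
So (a) is not satisfied (F AND T).
(i) commercial use — holds.
(A) not (exclusive control) — not met.
(B) condition ≥45 days old — not met.
(C) not (public area) — not met.
(D) not open/obvious — not satisfied.
(E) not (consent to enter) — not satisfied.
(ii) = F OR F OR F OR F OR F = false.
(b) = T AND F = false.
(c) no signage posted — fails.
(2): F OR F OR F → false.
Overall: T AND F → false.

No — not liable.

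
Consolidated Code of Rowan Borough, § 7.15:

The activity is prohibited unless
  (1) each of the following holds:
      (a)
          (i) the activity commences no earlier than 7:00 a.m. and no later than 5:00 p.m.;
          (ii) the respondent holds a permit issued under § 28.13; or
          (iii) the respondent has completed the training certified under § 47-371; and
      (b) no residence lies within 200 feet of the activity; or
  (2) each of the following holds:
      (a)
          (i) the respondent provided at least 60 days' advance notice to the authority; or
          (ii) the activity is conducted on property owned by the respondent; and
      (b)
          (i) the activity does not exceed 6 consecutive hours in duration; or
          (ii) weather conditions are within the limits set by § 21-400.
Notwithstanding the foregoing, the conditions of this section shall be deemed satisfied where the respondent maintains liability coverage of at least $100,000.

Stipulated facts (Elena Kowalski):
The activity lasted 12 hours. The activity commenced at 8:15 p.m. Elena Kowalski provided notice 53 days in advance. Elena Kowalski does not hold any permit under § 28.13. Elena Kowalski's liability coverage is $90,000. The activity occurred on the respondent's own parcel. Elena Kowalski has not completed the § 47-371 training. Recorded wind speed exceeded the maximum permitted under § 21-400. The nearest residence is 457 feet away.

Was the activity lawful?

No — unlawful.

(i) start within hours — not satisfied.
(ii) holds permit — not satisfied.
(iii) training certified — not met.
So (a) is not satisfied (F OR F OR F).
(b) no residence in 200 ft — holds.
(1): F AND T → false.
(i) ≥60 days' notice — fails.
(ii) own property — met.
(a): F OR T → true.
(i) ≤ 6 hrs duration — fails.
(ii) weather ok — not satisfied.
(b): F OR F → false.
(2) = T AND F = false.
Overall = F OR F = false.
Exception (coverage ≥ $100,000) — not satisfied.
Result: main false OR exception false → false.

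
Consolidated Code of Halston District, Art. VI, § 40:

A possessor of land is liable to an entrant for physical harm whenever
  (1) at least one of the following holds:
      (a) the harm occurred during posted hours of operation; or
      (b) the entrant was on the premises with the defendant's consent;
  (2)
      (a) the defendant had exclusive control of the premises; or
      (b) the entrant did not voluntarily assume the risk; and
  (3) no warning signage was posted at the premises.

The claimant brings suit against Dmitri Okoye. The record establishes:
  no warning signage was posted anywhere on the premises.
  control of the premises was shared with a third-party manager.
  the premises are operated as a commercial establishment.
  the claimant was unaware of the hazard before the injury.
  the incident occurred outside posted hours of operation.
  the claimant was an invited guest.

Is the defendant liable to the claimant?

Yes — liable.

(a) during posted hours — not satisfied.
(b) consent to enter — holds.
(1): F OR T → true.
(a) exclusive control — fails.
(b) no assumed risk — satisfied.
So (2) is satisfied (F OR T).
(3) no signage posted — holds.
Overall: T AND T AND T → true.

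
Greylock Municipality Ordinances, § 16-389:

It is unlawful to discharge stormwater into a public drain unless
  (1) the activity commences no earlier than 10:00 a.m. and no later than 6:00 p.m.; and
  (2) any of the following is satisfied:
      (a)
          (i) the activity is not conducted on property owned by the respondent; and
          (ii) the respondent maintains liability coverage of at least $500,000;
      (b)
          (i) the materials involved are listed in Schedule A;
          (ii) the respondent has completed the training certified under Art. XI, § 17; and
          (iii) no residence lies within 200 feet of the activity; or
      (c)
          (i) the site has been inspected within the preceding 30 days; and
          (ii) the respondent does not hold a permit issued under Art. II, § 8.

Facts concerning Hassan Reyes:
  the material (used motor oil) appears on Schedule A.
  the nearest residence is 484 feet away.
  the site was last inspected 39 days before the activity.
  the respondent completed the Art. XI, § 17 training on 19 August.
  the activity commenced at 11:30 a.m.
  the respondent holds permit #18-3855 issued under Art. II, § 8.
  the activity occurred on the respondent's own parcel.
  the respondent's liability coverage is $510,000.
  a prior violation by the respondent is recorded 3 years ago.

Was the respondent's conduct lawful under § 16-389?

(1) start within hours — holds.
(i) not (own property) — fails.
(ii) coverage ≥ $500,000 — met.
(a): F AND T → false.
(i) Schedule A material — satisfied.
(ii) training certified — holds.
(iii) no residence in 200 ft — holds.
(b) = T AND T AND T = true.
(i) site inspected — not satisfied.
(ii) not (holds permit) — fails.
So (c) is not satisfied (F AND F).
(2) = F OR T OR F = true.
So Overall is satisfied (T AND T).

Yes — lawful.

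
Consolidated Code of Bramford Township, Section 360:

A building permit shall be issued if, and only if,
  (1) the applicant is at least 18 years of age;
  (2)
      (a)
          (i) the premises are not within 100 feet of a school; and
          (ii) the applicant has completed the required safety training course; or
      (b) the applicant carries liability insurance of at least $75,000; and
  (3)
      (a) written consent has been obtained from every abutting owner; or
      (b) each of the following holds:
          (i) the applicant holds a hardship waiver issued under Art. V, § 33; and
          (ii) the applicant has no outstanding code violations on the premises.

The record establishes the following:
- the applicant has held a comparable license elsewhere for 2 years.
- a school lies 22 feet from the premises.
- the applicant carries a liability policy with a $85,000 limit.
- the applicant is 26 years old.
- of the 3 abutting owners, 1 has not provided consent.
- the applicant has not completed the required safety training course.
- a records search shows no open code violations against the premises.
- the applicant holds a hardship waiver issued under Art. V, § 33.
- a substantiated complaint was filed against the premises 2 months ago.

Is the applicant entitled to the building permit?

Yes — granted.

(1) age ≥ 18 — satisfied.
(i) ≥100 ft from school — fails.
(ii) safety training — fails.
(a) = F AND F = false.
(b) insurance ≥ $75,000 — satisfied.
So (2) is satisfied (F OR T).
(a) all abutters consent — not satisfied.
(i) hardship waiver — satisfied.
(ii) no code violations — holds.
(b): T AND T → true.
(3) = F OR T = true.
Overall: T AND T AND T → true.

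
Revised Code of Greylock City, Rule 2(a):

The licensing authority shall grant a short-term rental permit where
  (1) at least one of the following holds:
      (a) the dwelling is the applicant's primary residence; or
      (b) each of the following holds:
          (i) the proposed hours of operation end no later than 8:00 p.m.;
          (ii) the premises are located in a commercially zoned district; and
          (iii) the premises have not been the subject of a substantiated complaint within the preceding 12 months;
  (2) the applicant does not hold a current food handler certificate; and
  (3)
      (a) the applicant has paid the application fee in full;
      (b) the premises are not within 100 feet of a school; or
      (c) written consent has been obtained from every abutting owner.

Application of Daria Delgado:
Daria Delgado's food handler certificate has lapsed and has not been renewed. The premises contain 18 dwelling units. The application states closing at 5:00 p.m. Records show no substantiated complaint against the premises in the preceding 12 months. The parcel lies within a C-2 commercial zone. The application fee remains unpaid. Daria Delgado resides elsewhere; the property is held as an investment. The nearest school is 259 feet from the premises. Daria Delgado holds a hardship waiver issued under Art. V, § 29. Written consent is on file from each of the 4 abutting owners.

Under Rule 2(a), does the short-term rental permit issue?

(a) primary residence — fails.
(i) closes by 8 p.m. — satisfied.
(ii) commercially zoned — met.
(iii) no complaint in 12 mo. — met.
(b): T AND T AND T → true.
(1): F OR T → true.
(2) not (food handler cert.) — met.
(a) fee paid — not met.
(b) ≥100 ft from school — holds.
(c) all abutters consent — holds.
So (3) is satisfied (F OR T OR T).
Overall: T AND T AND T → true.

Yes — granted.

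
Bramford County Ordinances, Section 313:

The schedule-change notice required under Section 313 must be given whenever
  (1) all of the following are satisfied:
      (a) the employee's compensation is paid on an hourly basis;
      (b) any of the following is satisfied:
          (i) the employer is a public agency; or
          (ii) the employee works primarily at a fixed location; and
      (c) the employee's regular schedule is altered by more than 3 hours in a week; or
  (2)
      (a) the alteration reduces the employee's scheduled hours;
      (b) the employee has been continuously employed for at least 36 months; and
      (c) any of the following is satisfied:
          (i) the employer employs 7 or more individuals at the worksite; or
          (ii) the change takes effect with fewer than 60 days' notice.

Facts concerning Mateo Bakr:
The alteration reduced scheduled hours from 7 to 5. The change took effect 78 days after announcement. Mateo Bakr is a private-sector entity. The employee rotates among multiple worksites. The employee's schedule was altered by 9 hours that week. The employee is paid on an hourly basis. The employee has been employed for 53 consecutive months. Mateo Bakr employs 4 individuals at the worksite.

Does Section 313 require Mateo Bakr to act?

No — not required.

(a) hourly-paid — met.
(i) public agency — not met.
(ii) fixed location — not met.
So (b) is not satisfied (F OR F).
(c) schedule shift > 3h — met.
(1) = T AND F AND T = false.
(a) hours reduced — holds.
(b) tenure ≥ 36 mo. — met.
(i) ≥ 7 at site — fails.
(ii) < 60 days' notice — fails.
So (c) is not satisfied (F OR F).
(2) = T AND T AND F = false.
Overall = F OR F = false.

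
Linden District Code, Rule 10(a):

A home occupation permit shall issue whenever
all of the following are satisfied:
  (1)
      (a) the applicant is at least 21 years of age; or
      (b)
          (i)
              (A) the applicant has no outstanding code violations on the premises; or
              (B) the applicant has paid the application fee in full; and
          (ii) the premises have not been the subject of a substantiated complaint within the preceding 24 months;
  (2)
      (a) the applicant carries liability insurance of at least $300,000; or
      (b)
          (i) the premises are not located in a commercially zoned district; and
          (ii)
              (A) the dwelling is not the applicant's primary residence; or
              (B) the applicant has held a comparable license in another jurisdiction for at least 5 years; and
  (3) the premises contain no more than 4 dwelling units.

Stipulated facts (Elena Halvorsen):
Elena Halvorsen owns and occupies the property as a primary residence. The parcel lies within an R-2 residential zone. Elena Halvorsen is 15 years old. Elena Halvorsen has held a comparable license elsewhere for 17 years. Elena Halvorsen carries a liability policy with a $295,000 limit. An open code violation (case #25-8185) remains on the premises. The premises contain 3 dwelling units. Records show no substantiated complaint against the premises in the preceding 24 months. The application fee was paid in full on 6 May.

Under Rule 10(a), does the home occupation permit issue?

Yes — granted.

(a) age ≥ 21 — not satisfied.
(A) no code violations — fails.
(B) fee paid — satisfied.
(i): F OR T → true.
(ii) no complaint in 24 mo. — met.
(b) = T AND T = true.
(1): F OR T → true.
(a) insurance ≥ $300,000 — not met.
(i) not (commercially zoned) — met.
(A) not (primary residence) — not met.
(B) prior license ≥ 5 yr — satisfied.
(ii): F OR T → true.
So (b) is satisfied (T AND T).
So (2) is satisfied (F OR T).
(3) ≤ 4 units — satisfied.
So Overall is satisfied (T AND T AND T).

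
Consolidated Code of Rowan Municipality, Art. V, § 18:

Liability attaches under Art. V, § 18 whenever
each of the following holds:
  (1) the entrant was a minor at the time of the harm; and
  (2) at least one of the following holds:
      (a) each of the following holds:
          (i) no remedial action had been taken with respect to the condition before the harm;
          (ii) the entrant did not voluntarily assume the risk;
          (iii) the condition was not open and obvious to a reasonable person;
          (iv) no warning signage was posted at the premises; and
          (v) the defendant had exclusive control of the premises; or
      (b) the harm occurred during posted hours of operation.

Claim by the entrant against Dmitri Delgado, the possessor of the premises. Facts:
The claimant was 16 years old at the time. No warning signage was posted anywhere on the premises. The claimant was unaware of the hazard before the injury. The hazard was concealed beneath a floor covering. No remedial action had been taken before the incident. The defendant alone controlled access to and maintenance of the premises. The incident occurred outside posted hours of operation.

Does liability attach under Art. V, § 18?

Yes — liable.

(1) entrant a minor — met.
(i) no remedial action — holds.
(ii) no assumed risk — met.
(iii) not open/obvious — met.
(iv) no signage posted — met.
(v) exclusive control — satisfied.
So (a) is satisfied (T AND T AND T AND T AND T).
(b) during posted hours — fails.
(2) = T OR F = true.
Overall = T AND T = true.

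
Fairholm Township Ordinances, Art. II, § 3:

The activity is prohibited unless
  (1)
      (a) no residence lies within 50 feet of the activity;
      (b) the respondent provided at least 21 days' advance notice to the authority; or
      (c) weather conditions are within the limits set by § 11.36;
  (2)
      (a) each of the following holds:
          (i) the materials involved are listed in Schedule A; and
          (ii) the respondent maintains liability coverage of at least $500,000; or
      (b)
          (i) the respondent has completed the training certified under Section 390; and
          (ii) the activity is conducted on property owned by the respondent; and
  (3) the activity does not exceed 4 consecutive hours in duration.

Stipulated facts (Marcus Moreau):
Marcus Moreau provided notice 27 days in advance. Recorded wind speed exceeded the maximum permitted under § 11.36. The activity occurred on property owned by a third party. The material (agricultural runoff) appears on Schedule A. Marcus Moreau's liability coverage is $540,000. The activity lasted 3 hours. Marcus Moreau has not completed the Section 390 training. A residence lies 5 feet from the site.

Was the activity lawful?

(a) no residence in 50 ft — not satisfied.
(b) ≥21 days' notice — satisfied.
(c) weather ok — not met.
So (1) is satisfied (F OR T OR F).
(i) Schedule A material — met.
(ii) coverage ≥ $500,000 — met.
So (a) is satisfied (T AND T).
(i) training certified — not met.
(ii) own property — not met.
(b) = F AND F = false.
(2) = T OR F = true.
(3) ≤ 4 hrs duration — holds.
Overall = T AND T AND T = true.

Yes — lawful.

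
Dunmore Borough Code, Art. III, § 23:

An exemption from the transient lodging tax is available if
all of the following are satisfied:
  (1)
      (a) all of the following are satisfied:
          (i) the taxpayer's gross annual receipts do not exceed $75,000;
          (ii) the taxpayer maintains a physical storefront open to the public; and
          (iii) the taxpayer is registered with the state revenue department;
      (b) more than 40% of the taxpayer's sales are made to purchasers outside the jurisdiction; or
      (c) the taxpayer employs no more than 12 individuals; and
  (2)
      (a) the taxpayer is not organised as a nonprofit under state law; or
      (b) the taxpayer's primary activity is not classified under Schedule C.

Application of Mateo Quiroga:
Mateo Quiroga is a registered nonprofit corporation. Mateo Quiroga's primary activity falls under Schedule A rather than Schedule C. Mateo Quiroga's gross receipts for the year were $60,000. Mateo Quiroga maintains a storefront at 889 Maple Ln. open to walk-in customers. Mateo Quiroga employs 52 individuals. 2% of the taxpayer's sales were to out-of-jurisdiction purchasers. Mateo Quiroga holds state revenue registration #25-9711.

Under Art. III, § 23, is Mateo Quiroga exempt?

Yes — exempt.

(i) receipts ≤ $75,000 — met.
(ii) has storefront — holds.
(iii) state-registered — holds.
(a) = T AND T AND T = true.
(b) >40% out-of-jur. sales — not met.
(c) ≤ 12 employees — not satisfied.
(1) = T OR F OR F = true.
(a) not (nonprofit) — fails.
(b) not (Schedule C activity) — satisfied.
(2): F OR T → true.
Overall: T AND T → true.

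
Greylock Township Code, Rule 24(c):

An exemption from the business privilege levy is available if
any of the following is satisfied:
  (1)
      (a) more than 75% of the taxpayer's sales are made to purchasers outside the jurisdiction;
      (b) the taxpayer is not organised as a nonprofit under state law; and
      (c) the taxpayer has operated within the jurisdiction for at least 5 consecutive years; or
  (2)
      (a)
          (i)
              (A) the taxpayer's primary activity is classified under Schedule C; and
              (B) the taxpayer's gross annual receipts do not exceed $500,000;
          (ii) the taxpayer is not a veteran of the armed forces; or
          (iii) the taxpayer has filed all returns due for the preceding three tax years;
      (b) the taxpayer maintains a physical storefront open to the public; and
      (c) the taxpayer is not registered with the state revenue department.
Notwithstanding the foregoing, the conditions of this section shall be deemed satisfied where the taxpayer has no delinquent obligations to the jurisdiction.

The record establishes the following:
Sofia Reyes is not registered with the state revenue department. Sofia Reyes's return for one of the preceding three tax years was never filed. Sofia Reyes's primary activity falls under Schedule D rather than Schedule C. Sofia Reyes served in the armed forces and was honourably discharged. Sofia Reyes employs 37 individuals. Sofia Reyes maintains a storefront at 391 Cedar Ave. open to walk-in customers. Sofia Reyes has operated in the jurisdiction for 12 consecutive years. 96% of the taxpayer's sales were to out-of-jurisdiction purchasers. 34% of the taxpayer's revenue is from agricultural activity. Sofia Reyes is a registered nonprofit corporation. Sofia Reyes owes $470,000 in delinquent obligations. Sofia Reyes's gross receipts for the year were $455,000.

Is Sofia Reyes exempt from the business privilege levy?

No — not exempt.

(a) >75% out-of-jur. sales — holds.
(b) not (nonprofit) — not met.
(c) ≥ 5 yrs in jurisdiction — satisfied.
So (1) is not satisfied (T AND F AND T).
(A) Schedule C activity — not met.
(B) receipts ≤ $500,000 — holds.
So (i) is not satisfied (F AND T).
(ii) not (veteran) — fails.
(iii) returns current — not satisfied.
(a) = F OR F OR F = false.
(b) has storefront — holds.
(c) not (state-registered) — holds.
(2) = F AND T AND T = false.
So Overall is not satisfied (F OR F).
Exception (no delinquency) — not satisfied.
Result: main false OR exception false → false.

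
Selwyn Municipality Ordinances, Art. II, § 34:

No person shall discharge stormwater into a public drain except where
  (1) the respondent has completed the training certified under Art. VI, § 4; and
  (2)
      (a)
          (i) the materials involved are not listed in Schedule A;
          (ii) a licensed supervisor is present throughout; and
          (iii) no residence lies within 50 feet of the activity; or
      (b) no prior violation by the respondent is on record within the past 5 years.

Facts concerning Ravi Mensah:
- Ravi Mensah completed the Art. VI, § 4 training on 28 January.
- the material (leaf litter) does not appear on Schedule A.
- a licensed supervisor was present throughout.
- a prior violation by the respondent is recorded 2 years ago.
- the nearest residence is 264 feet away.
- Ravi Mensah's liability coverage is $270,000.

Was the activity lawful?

(1) training certified — holds.
(i) not (Schedule A material) — holds.
(ii) supervisor present — satisfied.
(iii) no residence in 50 ft — met.
(a) = T AND T AND T = true.
(b) no prior violation — not met.
(2): T OR F → true.
Overall = T AND T = true.

Yes — lawful.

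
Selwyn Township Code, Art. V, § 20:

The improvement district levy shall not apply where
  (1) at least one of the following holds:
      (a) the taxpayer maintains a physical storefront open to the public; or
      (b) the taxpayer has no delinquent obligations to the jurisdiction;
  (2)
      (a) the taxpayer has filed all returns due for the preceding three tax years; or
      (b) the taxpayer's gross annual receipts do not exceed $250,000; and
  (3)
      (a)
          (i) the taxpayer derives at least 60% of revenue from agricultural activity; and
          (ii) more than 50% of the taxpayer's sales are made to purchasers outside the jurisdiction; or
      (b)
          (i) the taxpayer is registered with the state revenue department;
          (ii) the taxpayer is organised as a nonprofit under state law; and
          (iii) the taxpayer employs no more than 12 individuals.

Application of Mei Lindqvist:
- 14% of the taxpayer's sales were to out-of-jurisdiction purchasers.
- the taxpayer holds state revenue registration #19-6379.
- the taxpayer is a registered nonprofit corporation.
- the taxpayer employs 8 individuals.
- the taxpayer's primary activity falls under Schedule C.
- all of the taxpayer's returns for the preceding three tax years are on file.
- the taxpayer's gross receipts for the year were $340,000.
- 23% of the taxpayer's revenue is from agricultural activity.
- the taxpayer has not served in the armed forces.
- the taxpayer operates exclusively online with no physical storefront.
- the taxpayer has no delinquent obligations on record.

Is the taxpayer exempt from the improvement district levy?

(a) has storefront — not met.
(b) no delinquency — satisfied.
(1) = F OR T = true.
(a) returns current — met.
(b) receipts ≤ $250,000 — fails.
So (2) is satisfied (T OR F).
(i) ≥60% agricultural — not satisfied.
(ii) >50% out-of-jur. sales — not met.
(a): F AND F → false.
(i) state-registered — satisfied.
(ii) nonprofit — holds.
(iii) ≤ 12 employees — satisfied.
(b): T AND T AND T → true.
(3) = F OR T = true.
Overall: T AND T AND T → true.

Yes — exempt.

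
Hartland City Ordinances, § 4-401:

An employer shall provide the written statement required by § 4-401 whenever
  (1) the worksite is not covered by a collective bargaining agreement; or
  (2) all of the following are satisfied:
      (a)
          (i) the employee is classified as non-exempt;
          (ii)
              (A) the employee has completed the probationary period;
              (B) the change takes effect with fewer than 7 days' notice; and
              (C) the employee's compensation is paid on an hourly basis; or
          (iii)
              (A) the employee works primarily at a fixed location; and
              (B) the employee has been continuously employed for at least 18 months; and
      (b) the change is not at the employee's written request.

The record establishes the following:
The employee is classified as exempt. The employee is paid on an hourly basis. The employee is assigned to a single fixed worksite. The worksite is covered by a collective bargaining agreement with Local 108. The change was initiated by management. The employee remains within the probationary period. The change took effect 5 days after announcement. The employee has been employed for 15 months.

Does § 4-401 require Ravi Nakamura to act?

No — not required.

(1) no CBA — not met.
(i) non-exempt — not met.
(A) past probation — not satisfied.
(B) < 7 days' notice — satisfied.
(C) hourly-paid — holds.
So (ii) is not satisfied (F AND T AND T).
(A) fixed location — satisfied.
(B) tenure ≥ 18 mo. — not met.
So (iii) is not satisfied (T AND F).
(a) = F OR F OR F = false.
(b) not employee-requested — holds.
(2): F AND T → false.
Overall: F OR F → false.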